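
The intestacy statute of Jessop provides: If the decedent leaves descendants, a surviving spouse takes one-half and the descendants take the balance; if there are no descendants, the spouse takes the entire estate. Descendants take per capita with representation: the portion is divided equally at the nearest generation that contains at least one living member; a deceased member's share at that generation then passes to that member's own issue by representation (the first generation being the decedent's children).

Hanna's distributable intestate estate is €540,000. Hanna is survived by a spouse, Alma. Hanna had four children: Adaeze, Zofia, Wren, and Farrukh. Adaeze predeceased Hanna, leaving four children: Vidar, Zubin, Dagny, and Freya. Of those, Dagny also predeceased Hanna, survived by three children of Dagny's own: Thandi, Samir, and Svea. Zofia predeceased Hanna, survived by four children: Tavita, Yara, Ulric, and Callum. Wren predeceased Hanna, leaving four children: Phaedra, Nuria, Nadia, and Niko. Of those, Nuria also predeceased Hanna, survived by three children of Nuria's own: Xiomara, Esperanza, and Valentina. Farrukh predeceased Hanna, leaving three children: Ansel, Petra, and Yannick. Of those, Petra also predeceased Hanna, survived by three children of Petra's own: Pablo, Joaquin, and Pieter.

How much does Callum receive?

Alma takes one-half of €540,000 = €270,000. The remaining €270,000 passes to the descendants.
No child survives, so the initial division is made at the grandchildren's generation.
The descendants' portion (€270,000) is divided into 15 shares of €18,000: Vidar, Zubin, Freya, Tavita, Yara, Ulric, Callum, Phaedra, Nadia, Niko, Ansel, and Yannick each take €18,000; Dagny's €18,000 share passes to Dagny's issue; Nuria's €18,000 share passes to Nuria's issue; Petra's €18,000 share passes to Petra's issue.
Dagny's share (€18,000) is divided into 3 shares of €6,000: Thandi, Samir, and Svea each take €6,000.
Nuria's share (€18,000) is divided into 3 shares of €6,000: Xiomara, Esperanza, and Valentina each take €6,000.
Petra's share (€18,000) is divided into 3 shares of €6,000: Pablo, Joaquin, and Pieter each take €6,000.

Callum receives €18,000.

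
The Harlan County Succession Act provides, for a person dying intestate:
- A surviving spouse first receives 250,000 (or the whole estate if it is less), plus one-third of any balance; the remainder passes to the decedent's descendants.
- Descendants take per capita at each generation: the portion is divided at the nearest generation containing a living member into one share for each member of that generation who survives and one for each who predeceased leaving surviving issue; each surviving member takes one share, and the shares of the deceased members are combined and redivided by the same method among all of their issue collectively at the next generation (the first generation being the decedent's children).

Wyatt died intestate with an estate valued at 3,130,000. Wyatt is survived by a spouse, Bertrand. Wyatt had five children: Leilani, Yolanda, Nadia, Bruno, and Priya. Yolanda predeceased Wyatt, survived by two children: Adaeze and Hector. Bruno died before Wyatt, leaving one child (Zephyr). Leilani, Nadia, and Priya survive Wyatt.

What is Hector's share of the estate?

Hector receives 256,000.

Bertrand first takes 250,000, leaving a balance of 2,880,000. Bertrand then takes one-third of the balance (960,000), for a total of 1,210,000. The remaining 1,920,000 passes to the descendants.
The descendants' portion (1,920,000) is divided at the children's generation into 5 shares of 384,000. Leilani, Nadia, and Priya each take 384,000. The 2 shares of the deceased (Yolanda and Bruno) are combined into a pool of 768,000.
That pool (768,000) is divided at the grandchildren's generation equally among Adaeze, Hector, and Zephyr: 256,000 each.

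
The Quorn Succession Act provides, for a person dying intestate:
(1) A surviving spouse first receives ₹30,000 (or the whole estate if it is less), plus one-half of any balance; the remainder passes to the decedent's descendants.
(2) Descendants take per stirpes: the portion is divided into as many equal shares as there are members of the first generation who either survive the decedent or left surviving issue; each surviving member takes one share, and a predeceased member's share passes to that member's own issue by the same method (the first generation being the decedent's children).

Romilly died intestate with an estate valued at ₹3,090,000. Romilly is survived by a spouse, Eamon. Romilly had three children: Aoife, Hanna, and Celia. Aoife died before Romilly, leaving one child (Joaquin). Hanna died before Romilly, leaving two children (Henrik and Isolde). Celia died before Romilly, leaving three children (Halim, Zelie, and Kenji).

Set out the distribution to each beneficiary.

Eamon first takes ₹30,000, leaving a balance of ₹3,060,000. Eamon then takes one-half of the balance (₹1,530,000), for a total of ₹1,560,000. The remaining ₹1,530,000 passes to the descendants.
The descendants' portion (₹1,530,000) is divided into 3 shares of ₹510,000: Aoife's ₹510,000 share passes to Aoife's issue; Hanna's ₹510,000 share passes to Hanna's issue; Celia's ₹510,000 share passes to Celia's issue.
Aoife's share (₹510,000) passes entirely to Joaquin.
Hanna's share (₹510,000) is divided into 2 shares of ₹255,000: Henrik and Isolde each take ₹255,000.
Celia's share (₹510,000) is divided into 3 shares of ₹170,000: Halim, Zelie, and Kenji each take ₹170,000.

Eamon: ₹1,560,000; Joaquin: ₹510,000; Henrik: ₹255,000; Isolde: ₹255,000; Halim: ₹170,000; Zelie: ₹170,000; Kenji: ₹170,000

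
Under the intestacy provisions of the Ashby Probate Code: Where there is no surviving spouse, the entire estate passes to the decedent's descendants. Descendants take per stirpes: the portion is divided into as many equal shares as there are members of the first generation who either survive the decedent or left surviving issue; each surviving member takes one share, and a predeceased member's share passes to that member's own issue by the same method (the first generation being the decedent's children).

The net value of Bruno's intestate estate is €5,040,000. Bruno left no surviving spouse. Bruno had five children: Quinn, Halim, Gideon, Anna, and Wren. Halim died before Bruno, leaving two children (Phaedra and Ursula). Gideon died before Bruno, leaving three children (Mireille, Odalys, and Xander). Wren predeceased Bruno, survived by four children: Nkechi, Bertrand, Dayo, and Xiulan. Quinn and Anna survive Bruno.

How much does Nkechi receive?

The entire €5,040,000 passes to the descendants.
That amount (€5,040,000) is divided into 5 shares of €1,008,000: Quinn and Anna each take €1,008,000; Halim's €1,008,000 share passes to Halim's issue; Gideon's €1,008,000 share passes to Gideon's issue; Wren's €1,008,000 share passes to Wren's issue.
Halim's share (€1,008,000) is divided into 2 shares of €504,000: Phaedra and Ursula each take €504,000.
Gideon's share (€1,008,000) is divided into 3 shares of €336,000: Mireille, Odalys, and Xander each take €336,000.
Wren's share (€1,008,000) is divided into 4 shares of €252,000: Nkechi, Bertrand, Dayo, and Xiulan each take €252,000.

Nkechi receives €252,000.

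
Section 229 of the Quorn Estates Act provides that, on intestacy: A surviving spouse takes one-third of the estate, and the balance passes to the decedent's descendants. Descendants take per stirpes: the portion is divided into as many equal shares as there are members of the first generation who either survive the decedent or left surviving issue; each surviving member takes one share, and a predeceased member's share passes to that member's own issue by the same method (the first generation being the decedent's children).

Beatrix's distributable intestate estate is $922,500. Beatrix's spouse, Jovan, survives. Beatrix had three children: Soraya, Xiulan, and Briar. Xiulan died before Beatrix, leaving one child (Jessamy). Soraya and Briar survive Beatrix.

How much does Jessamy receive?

Jovan takes one-third of $922,500 = $307,500. The remaining $615,000 passes to the descendants.
The descendants' portion ($615,000) is divided into 3 shares of $205,000: Soraya and Briar each take $205,000; Xiulan's $205,000 share passes to Xiulan's issue.
Xiulan's share ($205,000) passes entirely to Jessamy.

Jessamy receives $205,000.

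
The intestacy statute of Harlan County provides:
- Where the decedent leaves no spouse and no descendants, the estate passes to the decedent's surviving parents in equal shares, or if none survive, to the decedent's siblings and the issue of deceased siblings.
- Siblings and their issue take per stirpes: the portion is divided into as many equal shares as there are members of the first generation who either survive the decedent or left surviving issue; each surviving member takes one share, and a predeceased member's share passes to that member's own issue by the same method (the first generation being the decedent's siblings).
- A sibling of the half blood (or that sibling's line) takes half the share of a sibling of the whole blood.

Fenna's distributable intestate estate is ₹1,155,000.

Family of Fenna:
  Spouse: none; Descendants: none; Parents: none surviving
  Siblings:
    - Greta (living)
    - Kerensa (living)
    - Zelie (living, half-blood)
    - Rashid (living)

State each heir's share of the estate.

The entire ₹1,155,000 passes to the siblings and their issue.
Counting each half-blood sibling's line as half a unit, there are 7/2 units in ₹1,155,000, so one unit is ₹330,000. Whole-blood lines (Greta, Kerensa, and Rashid) take ₹330,000 each; half-blood lines (Zelie) take ₹165,000 each.

Greta: ₹330,000; Kerensa: ₹330,000; Zelie: ₹165,000; Rashid: ₹330,000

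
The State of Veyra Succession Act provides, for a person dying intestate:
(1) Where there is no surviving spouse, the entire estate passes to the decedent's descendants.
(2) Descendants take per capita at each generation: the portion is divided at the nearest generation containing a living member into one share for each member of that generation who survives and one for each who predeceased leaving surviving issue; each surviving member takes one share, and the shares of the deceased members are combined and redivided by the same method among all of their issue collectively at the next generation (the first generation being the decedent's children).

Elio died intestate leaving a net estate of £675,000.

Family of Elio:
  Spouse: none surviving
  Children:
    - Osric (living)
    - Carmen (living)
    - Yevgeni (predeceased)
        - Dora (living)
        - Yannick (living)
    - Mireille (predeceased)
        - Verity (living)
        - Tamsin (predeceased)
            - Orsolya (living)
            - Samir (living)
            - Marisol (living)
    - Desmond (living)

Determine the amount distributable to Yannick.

Yannick receives £67,500.

The entire £675,000 passes to the descendants.
That amount (£675,000) is divided at the children's generation into 5 shares of £135,000. Osric, Carmen, and Desmond each take £135,000. The 2 shares of the deceased (Yevgeni and Mireille) are combined into a pool of £270,000.
That pool (£270,000) is divided at the grandchildren's generation into 4 shares of £67,500. Dora, Yannick, and Verity each take £67,500. The remaining share for the deceased Tamsin (£67,500) is carried to the next generation.
That pool (£67,500) is divided at the great-grandchildren's generation equally among Orsolya, Samir, and Marisol: £22,500 each.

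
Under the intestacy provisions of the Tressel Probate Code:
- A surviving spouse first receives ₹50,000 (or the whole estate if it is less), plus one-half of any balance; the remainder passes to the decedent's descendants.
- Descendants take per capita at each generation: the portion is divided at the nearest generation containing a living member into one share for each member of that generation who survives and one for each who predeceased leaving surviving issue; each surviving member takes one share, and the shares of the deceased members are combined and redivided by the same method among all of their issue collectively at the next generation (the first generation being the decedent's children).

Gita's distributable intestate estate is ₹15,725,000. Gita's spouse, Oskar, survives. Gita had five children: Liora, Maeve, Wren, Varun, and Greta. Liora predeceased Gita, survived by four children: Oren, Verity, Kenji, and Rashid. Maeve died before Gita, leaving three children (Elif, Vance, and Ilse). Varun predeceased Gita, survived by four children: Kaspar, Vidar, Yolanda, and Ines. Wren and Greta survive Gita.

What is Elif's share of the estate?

Elif receives ₹427,500.

Oskar first takes ₹50,000, leaving a balance of ₹15,675,000. Oskar then takes one-half of the balance (₹7,837,500), for a total of ₹7,887,500. The remaining ₹7,837,500 passes to the descendants.
The descendants' portion (₹7,837,500) is divided at the children's generation into 5 shares of ₹1,567,500. Wren and Greta each take ₹1,567,500. The 3 shares of the deceased (Liora, Maeve, and Varun) are combined into a pool of ₹4,702,500.
That pool (₹4,702,500) is divided at the grandchildren's generation equally among Oren, Verity, Kenji, Rashid, Elif, Vance, Ilse, Kaspar, Vidar, Yolanda, and Ines: ₹427,500 each.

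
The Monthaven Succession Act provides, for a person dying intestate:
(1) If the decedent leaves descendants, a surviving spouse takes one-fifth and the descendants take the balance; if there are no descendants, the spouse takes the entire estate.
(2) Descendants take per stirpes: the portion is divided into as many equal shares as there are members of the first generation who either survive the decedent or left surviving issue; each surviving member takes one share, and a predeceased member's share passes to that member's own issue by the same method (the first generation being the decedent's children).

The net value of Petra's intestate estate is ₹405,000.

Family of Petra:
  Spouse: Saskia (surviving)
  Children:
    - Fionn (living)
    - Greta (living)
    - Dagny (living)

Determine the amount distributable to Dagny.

Saskia takes one-fifth of ₹405,000 = ₹81,000. The remaining ₹324,000 passes to the descendants.
The descendants' portion (₹324,000) is divided into 3 shares of ₹108,000: Fionn, Greta, and Dagny each take ₹108,000.

Dagny receives ₹108,000.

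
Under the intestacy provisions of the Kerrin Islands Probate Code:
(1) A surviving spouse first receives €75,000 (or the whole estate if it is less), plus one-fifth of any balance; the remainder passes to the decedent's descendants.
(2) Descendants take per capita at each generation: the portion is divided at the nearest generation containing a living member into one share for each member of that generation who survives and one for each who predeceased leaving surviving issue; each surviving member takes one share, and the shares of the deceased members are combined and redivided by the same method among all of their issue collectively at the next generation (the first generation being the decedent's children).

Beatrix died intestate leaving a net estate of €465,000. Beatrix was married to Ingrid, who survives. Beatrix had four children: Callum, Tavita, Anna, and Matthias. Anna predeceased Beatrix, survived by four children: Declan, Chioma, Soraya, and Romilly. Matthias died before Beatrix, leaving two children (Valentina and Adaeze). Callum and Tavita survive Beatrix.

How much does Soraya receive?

Ingrid first takes €75,000, leaving a balance of €390,000. Ingrid then takes one-fifth of the balance (€78,000), for a total of €153,000. The remaining €312,000 passes to the descendants.
The descendants' portion (€312,000) is divided at the children's generation into 4 shares of €78,000. Callum and Tavita each take €78,000. The 2 shares of the deceased (Anna and Matthias) are combined into a pool of €156,000.
That pool (€156,000) is divided at the grandchildren's generation equally among Declan, Chioma, Soraya, Romilly, Valentina, and Adaeze: €26,000 each.

Soraya receives €26,000.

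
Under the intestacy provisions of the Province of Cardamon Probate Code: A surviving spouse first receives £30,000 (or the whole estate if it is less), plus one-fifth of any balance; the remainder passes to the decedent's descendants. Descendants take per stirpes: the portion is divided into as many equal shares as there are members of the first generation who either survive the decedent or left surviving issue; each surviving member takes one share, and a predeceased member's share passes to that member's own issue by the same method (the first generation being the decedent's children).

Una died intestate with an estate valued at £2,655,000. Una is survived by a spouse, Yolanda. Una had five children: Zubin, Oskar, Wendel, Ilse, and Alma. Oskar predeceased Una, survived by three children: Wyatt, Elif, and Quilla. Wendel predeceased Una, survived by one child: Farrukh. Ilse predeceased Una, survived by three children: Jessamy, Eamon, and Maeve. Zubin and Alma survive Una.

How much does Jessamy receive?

Yolanda first takes £30,000, leaving a balance of £2,625,000. Yolanda then takes one-fifth of the balance (£525,000), for a total of £555,000. The remaining £2,100,000 passes to the descendants.
The descendants' portion (£2,100,000) is divided into 5 shares of £420,000: Zubin and Alma each take £420,000; Oskar's £420,000 share passes to Oskar's issue; Wendel's £420,000 share passes to Wendel's issue; Ilse's £420,000 share passes to Ilse's issue.
Oskar's share (£420,000) is divided into 3 shares of £140,000: Wyatt, Elif, and Quilla each take £140,000.
Wendel's share (£420,000) passes entirely to Farrukh.
Ilse's share (£420,000) is divided into 3 shares of £140,000: Jessamy, Eamon, and Maeve each take £140,000.

Jessamy receives £140,000.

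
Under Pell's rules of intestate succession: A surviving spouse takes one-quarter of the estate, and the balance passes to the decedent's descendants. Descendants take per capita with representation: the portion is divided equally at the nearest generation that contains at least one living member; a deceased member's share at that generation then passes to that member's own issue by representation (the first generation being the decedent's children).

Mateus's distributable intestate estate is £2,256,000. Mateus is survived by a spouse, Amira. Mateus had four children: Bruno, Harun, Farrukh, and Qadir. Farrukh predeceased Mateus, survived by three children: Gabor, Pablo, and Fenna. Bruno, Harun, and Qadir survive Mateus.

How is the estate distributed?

Amira: £564,000; Bruno: £423,000; Harun: £423,000; Gabor: £141,000; Pablo: £141,000; Fenna: £141,000; Qadir: £423,000

Amira takes one-quarter of £2,256,000 = £564,000. The remaining £1,692,000 passes to the descendants.
The descendants' portion (£1,692,000) is divided into 4 shares of £423,000: Bruno, Harun, and Qadir each take £423,000; Farrukh's £423,000 share passes to Farrukh's issue.
Farrukh's share (£423,000) is divided into 3 shares of £141,000: Gabor, Pablo, and Fenna each take £141,000.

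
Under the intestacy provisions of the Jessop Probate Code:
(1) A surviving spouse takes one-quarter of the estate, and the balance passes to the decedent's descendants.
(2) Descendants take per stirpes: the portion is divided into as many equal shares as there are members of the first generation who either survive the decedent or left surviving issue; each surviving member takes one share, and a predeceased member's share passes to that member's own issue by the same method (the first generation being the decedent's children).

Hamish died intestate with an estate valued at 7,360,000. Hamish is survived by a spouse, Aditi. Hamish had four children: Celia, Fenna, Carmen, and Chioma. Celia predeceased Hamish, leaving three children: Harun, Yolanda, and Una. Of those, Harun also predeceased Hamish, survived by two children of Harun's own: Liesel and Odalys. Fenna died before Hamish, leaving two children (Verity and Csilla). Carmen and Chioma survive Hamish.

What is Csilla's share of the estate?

Csilla receives 690,000.

Aditi takes one-quarter of 7,360,000 = 1,840,000. The remaining 5,520,000 passes to the descendants.
The descendants' portion (5,520,000) is divided into 4 shares of 1,380,000: Carmen and Chioma each take 1,380,000; Celia's 1,380,000 share passes to Celia's issue; Fenna's 1,380,000 share passes to Fenna's issue.
Celia's share (1,380,000) is divided into 3 shares of 460,000: Yolanda and Una each take 460,000; Harun's 460,000 share passes to Harun's issue.
Harun's share (460,000) is divided into 2 shares of 230,000: Liesel and Odalys each take 230,000.
Fenna's share (1,380,000) is divided into 2 shares of 690,000: Verity and Csilla each take 690,000.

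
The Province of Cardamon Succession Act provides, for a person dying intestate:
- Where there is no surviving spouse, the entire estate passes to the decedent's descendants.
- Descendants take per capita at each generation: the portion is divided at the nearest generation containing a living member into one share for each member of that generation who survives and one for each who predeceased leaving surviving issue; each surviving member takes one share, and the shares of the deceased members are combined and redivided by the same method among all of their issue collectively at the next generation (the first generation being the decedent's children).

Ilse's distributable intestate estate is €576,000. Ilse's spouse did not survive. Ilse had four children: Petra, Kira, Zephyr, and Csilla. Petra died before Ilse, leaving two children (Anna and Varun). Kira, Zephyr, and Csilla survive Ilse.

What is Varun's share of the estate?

Varun receives €72,000.

The entire €576,000 passes to the descendants.
That amount (€576,000) is divided at the children's generation into 4 shares of €144,000. Kira, Zephyr, and Csilla each take €144,000. The remaining share for the deceased Petra (€144,000) is carried to the next generation.
That pool (€144,000) is divided at the grandchildren's generation equally among Anna and Varun: €72,000 each.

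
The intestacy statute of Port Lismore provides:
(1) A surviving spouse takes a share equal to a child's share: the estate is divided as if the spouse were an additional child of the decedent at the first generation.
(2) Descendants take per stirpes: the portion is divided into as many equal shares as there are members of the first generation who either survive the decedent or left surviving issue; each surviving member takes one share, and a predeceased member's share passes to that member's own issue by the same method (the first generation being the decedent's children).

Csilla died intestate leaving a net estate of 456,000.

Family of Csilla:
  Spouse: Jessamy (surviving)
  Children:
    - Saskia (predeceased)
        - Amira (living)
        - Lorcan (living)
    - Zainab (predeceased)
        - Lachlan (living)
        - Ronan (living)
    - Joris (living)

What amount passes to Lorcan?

The spouse counts as an additional share at the children's level, so there are 4 primary shares of 114,000. Jessamy takes one such share (114,000).
The children's combined portion (342,000) is divided into 3 shares of 114,000: Joris takes 114,000; Saskia's 114,000 share passes to Saskia's issue; Zainab's 114,000 share passes to Zainab's issue.
Saskia's share (114,000) is divided into 2 shares of 57,000: Amira and Lorcan each take 57,000.
Zainab's share (114,000) is divided into 2 shares of 57,000: Lachlan and Ronan each take 57,000.

Lorcan receives 57,000.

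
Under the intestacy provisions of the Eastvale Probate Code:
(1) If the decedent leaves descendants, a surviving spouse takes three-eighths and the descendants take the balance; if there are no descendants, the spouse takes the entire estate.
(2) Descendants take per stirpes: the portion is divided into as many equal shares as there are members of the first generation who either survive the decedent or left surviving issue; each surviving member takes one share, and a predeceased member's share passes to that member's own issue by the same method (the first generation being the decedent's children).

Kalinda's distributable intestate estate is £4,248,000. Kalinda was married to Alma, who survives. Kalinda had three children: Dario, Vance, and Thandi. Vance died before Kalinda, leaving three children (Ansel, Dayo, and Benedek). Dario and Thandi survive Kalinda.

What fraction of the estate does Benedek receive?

Benedek receives 5/72 of the estate.

Alma takes three-eighths of £4,248,000 = £1,593,000. The remaining £2,655,000 passes to the descendants.
The descendants' portion (£2,655,000) is divided into 3 shares of £885,000: Dario and Thandi each take £885,000; Vance's £885,000 share passes to Vance's issue.
Vance's share (£885,000) is divided into 3 shares of £295,000: Ansel, Dayo, and Benedek each take £295,000.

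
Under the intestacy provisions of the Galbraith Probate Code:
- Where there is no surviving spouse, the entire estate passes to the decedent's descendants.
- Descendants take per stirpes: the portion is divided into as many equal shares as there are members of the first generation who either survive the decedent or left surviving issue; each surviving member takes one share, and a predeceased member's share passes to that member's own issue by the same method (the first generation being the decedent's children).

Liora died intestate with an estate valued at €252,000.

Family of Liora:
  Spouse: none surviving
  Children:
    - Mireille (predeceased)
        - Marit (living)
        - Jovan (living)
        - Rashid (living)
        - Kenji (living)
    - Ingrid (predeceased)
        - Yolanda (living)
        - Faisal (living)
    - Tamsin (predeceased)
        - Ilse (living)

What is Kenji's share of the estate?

The entire €252,000 passes to the descendants.
That amount (€252,000) is divided into 3 shares of €84,000: Mireille's €84,000 share passes to Mireille's issue; Ingrid's €84,000 share passes to Ingrid's issue; Tamsin's €84,000 share passes to Tamsin's issue.
Mireille's share (€84,000) is divided into 4 shares of €21,000: Marit, Jovan, Rashid, and Kenji each take €21,000.
Ingrid's share (€84,000) is divided into 2 shares of €42,000: Yolanda and Faisal each take €42,000.
Tamsin's share (€84,000) passes entirely to Ilse.

Kenji receives €21,000.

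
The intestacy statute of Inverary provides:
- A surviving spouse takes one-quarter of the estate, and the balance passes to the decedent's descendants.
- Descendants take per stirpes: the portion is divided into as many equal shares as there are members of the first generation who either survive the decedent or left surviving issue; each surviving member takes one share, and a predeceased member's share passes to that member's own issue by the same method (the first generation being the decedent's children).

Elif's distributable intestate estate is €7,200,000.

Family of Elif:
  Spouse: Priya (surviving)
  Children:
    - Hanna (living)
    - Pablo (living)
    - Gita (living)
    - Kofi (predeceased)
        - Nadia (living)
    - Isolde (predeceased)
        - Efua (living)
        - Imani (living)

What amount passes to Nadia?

Nadia receives €1,080,000.

Priya takes one-quarter of €7,200,000 = €1,800,000. The remaining €5,400,000 passes to the descendants.
The descendants' portion (€5,400,000) is divided into 5 shares of €1,080,000: Hanna, Pablo, and Gita each take €1,080,000; Kofi's €1,080,000 share passes to Kofi's issue; Isolde's €1,080,000 share passes to Isolde's issue.
Kofi's share (€1,080,000) passes entirely to Nadia.
Isolde's share (€1,080,000) is divided into 2 shares of €540,000: Efua and Imani each take €540,000.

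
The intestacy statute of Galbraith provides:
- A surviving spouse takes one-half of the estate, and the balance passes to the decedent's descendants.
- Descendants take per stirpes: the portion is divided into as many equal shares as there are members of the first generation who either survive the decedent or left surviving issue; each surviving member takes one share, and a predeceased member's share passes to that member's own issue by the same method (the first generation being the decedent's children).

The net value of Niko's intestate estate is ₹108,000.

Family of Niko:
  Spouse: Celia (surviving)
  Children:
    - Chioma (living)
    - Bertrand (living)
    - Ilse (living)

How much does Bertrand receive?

Celia takes one-half of ₹108,000 = ₹54,000. The remaining ₹54,000 passes to the descendants.
The descendants' portion (₹54,000) is divided into 3 shares of ₹18,000: Chioma, Bertrand, and Ilse each take ₹18,000.

Bertrand receives ₹18,000.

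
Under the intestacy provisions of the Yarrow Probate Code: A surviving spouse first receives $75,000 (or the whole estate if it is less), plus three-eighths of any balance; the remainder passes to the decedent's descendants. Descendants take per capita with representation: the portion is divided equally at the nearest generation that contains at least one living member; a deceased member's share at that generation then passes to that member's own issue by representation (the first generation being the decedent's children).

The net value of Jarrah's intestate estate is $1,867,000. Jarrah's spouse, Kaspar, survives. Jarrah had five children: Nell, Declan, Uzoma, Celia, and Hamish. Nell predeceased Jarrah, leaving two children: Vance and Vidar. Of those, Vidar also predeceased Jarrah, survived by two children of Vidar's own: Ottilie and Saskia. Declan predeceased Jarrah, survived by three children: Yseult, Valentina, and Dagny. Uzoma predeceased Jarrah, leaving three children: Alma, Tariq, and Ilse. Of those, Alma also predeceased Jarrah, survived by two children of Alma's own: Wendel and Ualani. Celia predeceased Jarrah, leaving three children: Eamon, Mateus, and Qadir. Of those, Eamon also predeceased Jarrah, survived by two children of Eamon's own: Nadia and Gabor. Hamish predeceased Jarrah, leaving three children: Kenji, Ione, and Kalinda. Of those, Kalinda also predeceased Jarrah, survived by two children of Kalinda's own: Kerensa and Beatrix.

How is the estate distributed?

Kaspar first takes $75,000, leaving a balance of $1,792,000. Kaspar then takes three-eighths of the balance ($672,000), for a total of $747,000. The remaining $1,120,000 passes to the descendants.
No child survives, so the initial division is made at the grandchildren's generation.
The descendants' portion ($1,120,000) is divided into 14 shares of $80,000: Vance, Yseult, Valentina, Dagny, Tariq, Ilse, Mateus, Qadir, Kenji, and Ione each take $80,000; Vidar's $80,000 share passes to Vidar's issue; Alma's $80,000 share passes to Alma's issue; Eamon's $80,000 share passes to Eamon's issue; Kalinda's $80,000 share passes to Kalinda's issue.
Vidar's share ($80,000) is divided into 2 shares of $40,000: Ottilie and Saskia each take $40,000.
Alma's share ($80,000) is divided into 2 shares of $40,000: Wendel and Ualani each take $40,000.
Eamon's share ($80,000) is divided into 2 shares of $40,000: Nadia and Gabor each take $40,000.
Kalinda's share ($80,000) is divided into 2 shares of $40,000: Kerensa and Beatrix each take $40,000.

Kaspar: $747,000; Vance: $80,000; Ottilie: $40,000; Saskia: $40,000; Yseult: $80,000; Valentina: $80,000; Dagny: $80,000; Wendel: $40,000; Ualani: $40,000; Tariq: $80,000; Ilse: $80,000; Nadia: $40,000; Gabor: $40,000; Mateus: $80,000; Qadir: $80,000; Kenji: $80,000; Ione: $80,000; Kerensa: $40,000; Beatrix: $40,000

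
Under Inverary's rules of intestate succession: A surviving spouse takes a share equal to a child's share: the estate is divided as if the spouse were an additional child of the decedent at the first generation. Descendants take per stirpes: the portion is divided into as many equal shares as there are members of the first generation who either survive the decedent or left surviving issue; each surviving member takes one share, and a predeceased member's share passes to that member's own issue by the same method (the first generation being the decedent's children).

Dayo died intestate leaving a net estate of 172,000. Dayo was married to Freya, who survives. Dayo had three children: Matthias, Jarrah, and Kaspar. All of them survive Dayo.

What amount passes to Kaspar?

The spouse counts as an additional share at the children's level, so there are 4 primary shares of 43,000. Freya takes one such share (43,000).
The children's combined portion (129,000) is divided into 3 shares of 43,000: Matthias, Jarrah, and Kaspar each take 43,000.

Kaspar receives 43,000.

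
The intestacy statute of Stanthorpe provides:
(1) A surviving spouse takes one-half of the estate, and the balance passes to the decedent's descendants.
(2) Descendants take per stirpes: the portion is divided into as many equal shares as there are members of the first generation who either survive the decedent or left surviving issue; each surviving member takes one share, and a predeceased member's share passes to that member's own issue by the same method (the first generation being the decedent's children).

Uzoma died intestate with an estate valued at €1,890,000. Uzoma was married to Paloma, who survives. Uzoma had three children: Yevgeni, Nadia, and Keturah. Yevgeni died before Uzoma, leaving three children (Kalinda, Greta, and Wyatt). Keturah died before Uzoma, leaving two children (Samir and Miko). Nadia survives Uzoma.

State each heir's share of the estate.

Paloma: €945,000; Kalinda: €105,000; Greta: €105,000; Wyatt: €105,000; Nadia: €315,000; Samir: €157,500; Miko: €157,500

Paloma takes one-half of €1,890,000 = €945,000. The remaining €945,000 passes to the descendants.
The descendants' portion (€945,000) is divided into 3 shares of €315,000: Nadia takes €315,000; Yevgeni's €315,000 share passes to Yevgeni's issue; Keturah's €315,000 share passes to Keturah's issue.
Yevgeni's share (€315,000) is divided into 3 shares of €105,000: Kalinda, Greta, and Wyatt each take €105,000.
Keturah's share (€315,000) is divided into 2 shares of €157,500: Samir and Miko each take €157,500.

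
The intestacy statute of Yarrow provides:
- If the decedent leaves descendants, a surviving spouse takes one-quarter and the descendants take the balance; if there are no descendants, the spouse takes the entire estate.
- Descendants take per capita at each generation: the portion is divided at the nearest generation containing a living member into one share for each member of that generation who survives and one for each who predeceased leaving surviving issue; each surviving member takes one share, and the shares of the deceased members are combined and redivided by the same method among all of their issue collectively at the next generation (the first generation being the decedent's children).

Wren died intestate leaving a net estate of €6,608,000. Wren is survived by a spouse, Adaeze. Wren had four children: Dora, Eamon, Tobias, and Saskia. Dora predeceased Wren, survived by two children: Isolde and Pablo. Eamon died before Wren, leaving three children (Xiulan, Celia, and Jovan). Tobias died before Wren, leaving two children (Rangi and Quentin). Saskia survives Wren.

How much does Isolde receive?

Isolde receives €531,000.

Adaeze takes one-quarter of €6,608,000 = €1,652,000. The remaining €4,956,000 passes to the descendants.
The descendants' portion (€4,956,000) is divided at the children's generation into 4 shares of €1,239,000. Saskia takes €1,239,000. The 3 shares of the deceased (Dora, Eamon, and Tobias) are combined into a pool of €3,717,000.
That pool (€3,717,000) is divided at the grandchildren's generation equally among Isolde, Pablo, Xiulan, Celia, Jovan, Rangi, and Quentin: €531,000 each.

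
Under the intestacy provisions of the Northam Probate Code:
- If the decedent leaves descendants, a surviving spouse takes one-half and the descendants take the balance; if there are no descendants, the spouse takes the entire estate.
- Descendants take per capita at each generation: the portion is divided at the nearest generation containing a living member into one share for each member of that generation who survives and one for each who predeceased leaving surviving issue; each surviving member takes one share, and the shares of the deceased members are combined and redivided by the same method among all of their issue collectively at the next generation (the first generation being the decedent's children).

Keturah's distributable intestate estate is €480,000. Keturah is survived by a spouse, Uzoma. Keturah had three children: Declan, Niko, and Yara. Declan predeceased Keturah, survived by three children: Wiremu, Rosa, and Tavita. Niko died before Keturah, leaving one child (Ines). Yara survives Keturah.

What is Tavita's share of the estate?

Tavita receives €40,000.

Uzoma takes one-half of €480,000 = €240,000. The remaining €240,000 passes to the descendants.
The descendants' portion (€240,000) is divided at the children's generation into 3 shares of €80,000. Yara takes €80,000. The 2 shares of the deceased (Declan and Niko) are combined into a pool of €160,000.
That pool (€160,000) is divided at the grandchildren's generation equally among Wiremu, Rosa, Tavita, and Ines: €40,000 each.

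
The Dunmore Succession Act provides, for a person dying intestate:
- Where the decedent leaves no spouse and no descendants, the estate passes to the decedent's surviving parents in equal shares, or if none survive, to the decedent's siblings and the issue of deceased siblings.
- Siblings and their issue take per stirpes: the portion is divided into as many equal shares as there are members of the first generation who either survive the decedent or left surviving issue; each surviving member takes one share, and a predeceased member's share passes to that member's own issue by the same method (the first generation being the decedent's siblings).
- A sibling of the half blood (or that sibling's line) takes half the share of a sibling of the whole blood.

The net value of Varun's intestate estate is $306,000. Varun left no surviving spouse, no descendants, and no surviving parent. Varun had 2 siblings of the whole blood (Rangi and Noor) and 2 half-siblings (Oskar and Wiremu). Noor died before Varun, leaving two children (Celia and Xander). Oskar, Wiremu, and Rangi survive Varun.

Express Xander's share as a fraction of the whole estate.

Xander receives 1/6 of the estate.

The entire $306,000 passes to the siblings and their issue.
Counting each half-blood sibling's line as half a unit, there are 3 units in $306,000, so one unit is $102,000. Whole-blood lines (Rangi and Noor) take $102,000 each; half-blood lines (Oskar and Wiremu) take $51,000 each.
Noor's share ($102,000) is divided into 2 shares of $51,000: Celia and Xander each take $51,000.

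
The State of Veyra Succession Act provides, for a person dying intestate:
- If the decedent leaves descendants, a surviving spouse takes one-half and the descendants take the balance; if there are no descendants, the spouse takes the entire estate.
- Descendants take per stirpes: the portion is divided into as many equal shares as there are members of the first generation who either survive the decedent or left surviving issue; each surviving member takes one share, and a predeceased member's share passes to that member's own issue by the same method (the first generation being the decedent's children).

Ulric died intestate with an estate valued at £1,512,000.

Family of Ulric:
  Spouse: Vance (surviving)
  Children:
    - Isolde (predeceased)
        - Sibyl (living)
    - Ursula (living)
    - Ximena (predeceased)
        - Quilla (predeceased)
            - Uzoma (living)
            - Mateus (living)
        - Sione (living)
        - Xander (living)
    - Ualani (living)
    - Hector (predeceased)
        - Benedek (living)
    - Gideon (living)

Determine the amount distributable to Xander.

Xander receives £42,000.

Vance takes one-half of £1,512,000 = £756,000. The remaining £756,000 passes to the descendants.
The descendants' portion (£756,000) is divided into 6 shares of £126,000: Ursula, Ualani, and Gideon each take £126,000; Isolde's £126,000 share passes to Isolde's issue; Ximena's £126,000 share passes to Ximena's issue; Hector's £126,000 share passes to Hector's issue.
Isolde's share (£126,000) passes entirely to Sibyl.
Ximena's share (£126,000) is divided into 3 shares of £42,000: Sione and Xander each take £42,000; Quilla's £42,000 share passes to Quilla's issue.
Quilla's share (£42,000) is divided into 2 shares of £21,000: Uzoma and Mateus each take £21,000.
Hector's share (£126,000) passes entirely to Benedek.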